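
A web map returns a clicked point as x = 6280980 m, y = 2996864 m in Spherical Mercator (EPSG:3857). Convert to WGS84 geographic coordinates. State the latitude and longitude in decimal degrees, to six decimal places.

R = 6378137 m. λ = x/R = 56.42300333°.
φ = 2·arctan(exp(y/R)) − 90° = 2·arctan(1.59978) − 90° = 25.98209903°.

lat 25.982099°, lon 56.423003°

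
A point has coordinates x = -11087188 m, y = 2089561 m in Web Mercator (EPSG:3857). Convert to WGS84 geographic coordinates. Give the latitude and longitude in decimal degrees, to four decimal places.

lat 18.4438°, lon -99.5979°

R = 6378137 m. λ = x/R = -99.59790438°.
φ = 2·arctan(exp(y/R)) − 90° = 2·arctan(1.38765) − 90° = 18.44380382°.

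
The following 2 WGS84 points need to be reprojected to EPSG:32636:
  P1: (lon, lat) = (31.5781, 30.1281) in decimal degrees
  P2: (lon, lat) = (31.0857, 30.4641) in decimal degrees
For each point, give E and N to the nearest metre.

UTM zone 36N: λ₀ = 33°, k₀ = 0.9996.
P1 (30.1281°, 31.5781°) → (363030.482, 3333833.195) m.
P2 (30.4641°, 31.0857°) → (316218.598, 3371770.135) m.

P1: E 363030 m, N 3333833 m; P2: E 316219 m, N 3371770 m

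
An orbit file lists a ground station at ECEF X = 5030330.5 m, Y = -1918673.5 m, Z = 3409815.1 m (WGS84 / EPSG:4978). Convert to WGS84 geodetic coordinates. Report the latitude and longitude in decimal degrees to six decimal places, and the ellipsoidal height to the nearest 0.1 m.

lat 32.522100°, lon -20.877900°, h 790.9 m

λ = atan2(Y, X) = -20.87789963°; p = √(X²+Y²) = 5383821.4 m.
Bowring's method on WGS84 (a = 6378137 m, b = 6356752.314 m) gives φ = 32.52209993°, h = 790.905 m.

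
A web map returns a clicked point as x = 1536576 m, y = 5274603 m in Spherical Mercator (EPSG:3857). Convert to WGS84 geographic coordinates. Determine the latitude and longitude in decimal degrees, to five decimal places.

lat 42.75400°, lon 13.80330°

R = 6378137 m. λ = x/R = 13.80329706°.
φ = 2·arctan(exp(y/R)) − 90° = 2·arctan(2.28641) − 90° = 42.75400143°.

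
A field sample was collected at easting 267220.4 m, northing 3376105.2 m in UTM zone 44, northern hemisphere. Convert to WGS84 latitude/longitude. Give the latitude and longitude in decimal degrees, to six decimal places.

lat 30.494700°, lon 78.574700°

Zone 44N: λ₀ = 81°, k₀ = 0.9996, false easting 500000 m.
Meridian distance M = (N − FN)/k₀ = 3377456.2 m.
Inverse transverse Mercator on WGS84 gives φ = 30.49469971°, λ = 78.574700499°.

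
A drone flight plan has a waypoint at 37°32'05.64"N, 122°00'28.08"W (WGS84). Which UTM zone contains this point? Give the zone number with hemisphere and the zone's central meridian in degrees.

UTM zone = ⌊(λ + 180)/6⌋ + 1; -122.0078° ∈ [-126°, -120°) → zone 10.
Hemisphere: N (φ ≥ 0).
Central meridian λ₀ = 6×10 − 183 = -123°.

Zone 10N, central meridian -123°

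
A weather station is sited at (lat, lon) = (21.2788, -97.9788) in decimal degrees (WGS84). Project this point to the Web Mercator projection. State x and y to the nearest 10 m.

x -10906950 m, y 2425150 m

Web Mercator is spherical with R = a = 6378137 m.
x = R·λ = 6378137 × -1.710052657 = -10906950.125 m.
y = R·ln tan(π/4 + φ/2) = 6378137 × 0.380229168 = 2425153.727 m.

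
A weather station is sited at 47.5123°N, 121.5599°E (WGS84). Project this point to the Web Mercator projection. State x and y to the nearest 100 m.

Web Mercator is spherical with R = a = 6378137 m.
x = R·λ = 6378137 × 2.121620493 = 13531986.169 m.
y = R·ln tan(π/4 + φ/2) = 6378137 × 0.944805524 = 6026099.073 m.

x 13532000 m, y 6026100 m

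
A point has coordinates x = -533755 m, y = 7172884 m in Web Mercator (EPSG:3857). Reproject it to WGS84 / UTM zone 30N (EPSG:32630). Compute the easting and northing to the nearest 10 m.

E 382400 m, N 5986610 m

Web Mercator inverse (R = 6378137 m) → φ = 54.01440025°, λ = -4.79480274°.
UTM 30N forward: E = 382398.047 m, N = 5986614.493 m.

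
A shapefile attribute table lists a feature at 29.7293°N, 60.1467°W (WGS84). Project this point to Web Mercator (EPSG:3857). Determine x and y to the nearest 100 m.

x -6695500 m, y 3468800 m

Web Mercator is spherical with R = a = 6378137 m.
x = R·λ = 6378137 × -1.049757949 = -6695500.017 m.
y = R·ln tan(π/4 + φ/2) = 6378137 × 0.543858046 = 3468801.125 m.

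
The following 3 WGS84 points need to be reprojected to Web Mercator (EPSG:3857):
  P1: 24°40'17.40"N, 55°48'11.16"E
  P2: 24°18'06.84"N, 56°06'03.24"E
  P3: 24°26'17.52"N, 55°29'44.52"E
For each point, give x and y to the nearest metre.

P1: x 6211973 m, y 2835449 m; P2: x 6245124 m, y 2790239 m; P3: x 6177753 m, y 2806896 m

Web Mercator: x = R·λ, y = R·ln tan(π/4+φ/2), R = 6378137 m.
P1 (24.6715°, 55.8031°) → (6211972.677, 2835449.422) m.
P2 (24.3019°, 56.1009°) → (6245123.621, 2790239.329) m.
P3 (24.4382°, 55.4957°) → (6177753.065, 2806896.328) m.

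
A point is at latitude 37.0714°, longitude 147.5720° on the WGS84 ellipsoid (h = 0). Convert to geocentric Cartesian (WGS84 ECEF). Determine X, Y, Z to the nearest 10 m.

WGS84: a = 6378137 m, e² = 0.006694380; N(φ) = a/√(1−e²sin²φ) = 6385908.915 m.
X = (N+h)·cosφ·cosλ = -4300702.221 m; Y = (N+h)·cosφ·sinλ = 2732257.707 m; Z = (N(1−e²)+h)·sinφ = 3823718.457 m.

X -4300700 m, Y 2732260 m, Z 3823720 m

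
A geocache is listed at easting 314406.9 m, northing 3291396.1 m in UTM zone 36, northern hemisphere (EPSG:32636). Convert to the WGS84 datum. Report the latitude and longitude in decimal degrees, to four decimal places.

Zone 36N: λ₀ = 33°, k₀ = 0.9996, false easting 500000 m.
Meridian distance M = (N − FN)/k₀ = 3292713.2 m.
Inverse transverse Mercator on WGS84 gives φ = 29.73889995°, λ = 31.08090019°.

lat 29.7389°, lon 31.0809°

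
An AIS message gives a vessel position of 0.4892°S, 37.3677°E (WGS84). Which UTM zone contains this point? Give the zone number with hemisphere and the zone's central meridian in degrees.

UTM zone = ⌊(λ + 180)/6⌋ + 1; 37.3677° ∈ [36°, 42°) → zone 37.
Hemisphere: S (φ < 0).
Central meridian λ₀ = 6×37 − 183 = 39°.

Zone 37S, central meridian 39°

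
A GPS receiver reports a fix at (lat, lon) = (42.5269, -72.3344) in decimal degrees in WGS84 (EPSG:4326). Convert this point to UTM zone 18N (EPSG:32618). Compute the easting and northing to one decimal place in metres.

E 718935.1 m, N 4711723.7 m

Zone 18 central meridian λ₀ = 6×18 − 183 = -75°; Δλ = +2.6656°.
Transverse Mercator on WGS84 with k₀ = 0.9996 gives E = 718935.078 m, N = 4711723.746 m.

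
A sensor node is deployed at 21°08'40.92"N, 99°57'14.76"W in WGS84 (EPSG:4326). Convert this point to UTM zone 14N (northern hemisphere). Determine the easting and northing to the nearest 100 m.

E 400900 m, N 2338500 m

Zone 14 central meridian λ₀ = 6×14 − 183 = -99°; Δλ = -0.9541°.
Transverse Mercator on WGS84 with k₀ = 0.9996 gives E = 400933.992 m, N = 2338459.677 m.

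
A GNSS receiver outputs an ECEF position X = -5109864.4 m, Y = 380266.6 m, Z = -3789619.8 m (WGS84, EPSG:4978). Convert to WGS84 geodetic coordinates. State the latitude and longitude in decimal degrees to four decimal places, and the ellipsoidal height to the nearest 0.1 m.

λ = atan2(Y, X) = 175.74399980°; p = √(X²+Y²) = 5123994.2 m.
Bowring's method on WGS84 (a = 6378137 m, b = 6356752.314 m) gives φ = -36.67010015°, h = 2559.155 m.

lat -36.6701°, lon 175.7440°, h 2559.2 m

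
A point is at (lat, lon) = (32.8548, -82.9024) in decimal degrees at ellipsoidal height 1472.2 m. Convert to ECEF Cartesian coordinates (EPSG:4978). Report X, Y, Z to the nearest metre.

WGS84: a = 6378137 m, e² = 0.006694380; N(φ) = a/√(1−e²sin²φ) = 6384429.672 m.
X = (N+h)·cosφ·cosλ = 662832.785 m; Y = (N+h)·cosφ·sinλ = -5323357.502 m; Z = (N(1−e²)+h)·sinφ = 3441240.999 m.

X 662833 m, Y -5323358 m, Z 3441241 m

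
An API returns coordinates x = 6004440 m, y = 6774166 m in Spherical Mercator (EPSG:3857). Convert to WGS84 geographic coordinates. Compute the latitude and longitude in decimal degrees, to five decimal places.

R = 6378137 m. λ = x/R = 53.93880225°.
φ = 2·arctan(exp(y/R)) − 90° = 2·arctan(2.89241) − 90° = 51.85619880°.

lat 51.85620°, lon 53.93880°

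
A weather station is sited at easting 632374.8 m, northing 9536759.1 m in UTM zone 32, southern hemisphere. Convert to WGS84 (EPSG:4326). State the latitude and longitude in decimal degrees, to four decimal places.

lat -4.1901°, lon 10.1927°

Zone 32S: λ₀ = 9°, k₀ = 0.9996, false easting 500000 m, false northing 10000000 m.
Meridian distance M = (N − FN)/k₀ = -463426.3 m.
Inverse transverse Mercator on WGS84 gives φ = -4.19009992°, λ = 10.19270002°.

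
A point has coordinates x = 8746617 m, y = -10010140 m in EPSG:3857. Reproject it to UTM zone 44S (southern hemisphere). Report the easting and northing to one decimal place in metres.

E 391917.8 m, N 2624218.3 m

Web Mercator inverse (R = 6378137 m) → φ = -66.48240159°, λ = 78.57219735°.
UTM 44S forward: E = 391917.781 m, N = 2624218.312 m.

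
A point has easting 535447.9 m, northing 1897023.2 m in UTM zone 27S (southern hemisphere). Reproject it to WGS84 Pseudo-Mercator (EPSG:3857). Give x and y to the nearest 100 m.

x -2216600 m, y -12130900 m

Unproject from UTM 27S (λ₀ = -21°) → φ = -73.01949968°, λ = -19.91249988°.
Web Mercator (R = 6378137 m): x = -2216649.347 m, y = -12130906.485 m.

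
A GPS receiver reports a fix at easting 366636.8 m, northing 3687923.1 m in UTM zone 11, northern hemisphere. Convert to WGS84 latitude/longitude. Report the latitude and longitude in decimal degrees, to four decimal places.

Zone 11N: λ₀ = -117°, k₀ = 0.9996, false easting 500000 m.
Meridian distance M = (N − FN)/k₀ = 3689398.9 m.
Inverse transverse Mercator on WGS84 gives φ = 33.32219956°, λ = -118.43280046°.

lat 33.3222°, lon -118.4328°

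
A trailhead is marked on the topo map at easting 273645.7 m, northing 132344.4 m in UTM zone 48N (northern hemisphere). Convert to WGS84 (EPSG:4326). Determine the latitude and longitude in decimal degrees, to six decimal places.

Zone 48N: λ₀ = 105°, k₀ = 0.9996, false easting 500000 m.
Meridian distance M = (N − FN)/k₀ = 132397.4 m.
Inverse transverse Mercator on WGS84 gives φ = 1.19660013°, λ = 102.96580031°.

lat 1.196600°, lon 102.965800°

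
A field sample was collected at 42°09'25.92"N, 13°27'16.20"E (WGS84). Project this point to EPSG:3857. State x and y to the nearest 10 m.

Web Mercator is spherical with R = a = 6378137 m.
x = R·λ = 6378137 × 0.234825324 = 1497748.089 m.
y = R·ln tan(π/4 + φ/2) = 6378137 × 0.812863757 = 5184556.406 m.

x 1497750 m, y 5184560 m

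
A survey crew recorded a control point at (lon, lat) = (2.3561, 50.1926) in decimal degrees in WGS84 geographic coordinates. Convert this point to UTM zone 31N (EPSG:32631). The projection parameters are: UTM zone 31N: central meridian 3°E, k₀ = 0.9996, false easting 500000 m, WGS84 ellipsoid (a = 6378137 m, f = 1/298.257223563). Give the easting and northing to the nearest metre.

Zone 31 central meridian λ₀ = 6×31 − 183 = 3°; Δλ = -0.6439°.
Transverse Mercator on WGS84 with k₀ = 0.9996 gives E = 454038.359 m, N = 5560243.610 m.

E 454038 m, N 5560244 m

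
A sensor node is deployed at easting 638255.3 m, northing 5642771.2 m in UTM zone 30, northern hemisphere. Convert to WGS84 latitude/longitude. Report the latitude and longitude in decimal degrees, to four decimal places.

lat 50.9200°, lon -1.0330°

Zone 30N: λ₀ = -3°, k₀ = 0.9996, false easting 500000 m.
Meridian distance M = (N − FN)/k₀ = 5645029.2 m.
Inverse transverse Mercator on WGS84 gives φ = 50.91999995°, λ = -1.03299955°.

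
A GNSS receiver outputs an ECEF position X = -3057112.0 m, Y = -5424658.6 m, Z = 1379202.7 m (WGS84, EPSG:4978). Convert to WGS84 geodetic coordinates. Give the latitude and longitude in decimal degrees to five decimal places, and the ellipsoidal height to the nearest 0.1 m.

lat 12.57060°, lon -119.40380°, h 567.7 m

λ = atan2(Y, X) = -119.40379956°; p = √(X²+Y²) = 6226785.3 m.
Bowring's method on WGS84 (a = 6378137 m, b = 6356752.314 m) gives φ = 12.57059980°, h = 567.690 m.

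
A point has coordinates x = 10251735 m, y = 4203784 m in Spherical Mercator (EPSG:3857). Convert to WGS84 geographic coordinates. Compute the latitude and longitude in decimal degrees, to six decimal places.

R = 6378137 m. λ = x/R = 92.09290239°.
φ = 2·arctan(exp(y/R)) − 90° = 2·arctan(1.93304) − 90° = 35.29310040°.

lat 35.293100°, lon 92.092902°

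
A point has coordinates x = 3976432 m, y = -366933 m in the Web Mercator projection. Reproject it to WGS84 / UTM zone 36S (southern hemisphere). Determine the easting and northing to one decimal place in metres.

E 802384.3 m, N 9635453.1 m

Web Mercator inverse (R = 6378137 m) → φ = -3.29439849°, λ = 35.72089642°.
UTM 36S forward: E = 802384.334 m, N = 9635453.117 m.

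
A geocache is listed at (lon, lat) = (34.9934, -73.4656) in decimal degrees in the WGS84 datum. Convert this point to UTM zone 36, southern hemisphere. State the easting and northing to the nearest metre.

E 563311 m, N 1846524 m

Zone 36 central meridian λ₀ = 6×36 − 183 = 33°; Δλ = +1.9934°.
Transverse Mercator on WGS84 with k₀ = 0.9996 gives E = 563311.069 m, N = 1846524.071 m.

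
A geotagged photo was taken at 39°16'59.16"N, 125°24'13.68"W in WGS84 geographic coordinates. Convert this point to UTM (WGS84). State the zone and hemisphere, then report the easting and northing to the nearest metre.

Longitude -125.4038° lies in the 6° band [-126°, -120°), giving zone 10; latitude is north of the equator, so 10N.
Zone 10 central meridian λ₀ = 6×10 − 183 = -123°; Δλ = -2.4038°.
Transverse Mercator on WGS84 with k₀ = 0.9996 gives E = 292670.563 m, N = 4350947.845 m.

Zone 10N: E 292671 m, N 4350948 m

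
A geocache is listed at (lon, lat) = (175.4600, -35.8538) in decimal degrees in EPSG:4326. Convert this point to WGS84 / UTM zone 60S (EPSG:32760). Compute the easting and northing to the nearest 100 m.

E 360900 m, N 6031200 m

Zone 60 central meridian λ₀ = 6×60 − 183 = 177°; Δλ = -1.5400°.
Transverse Mercator on WGS84 with k₀ = 0.9996 gives E = 360942.428 m, N = 6031172.320 m.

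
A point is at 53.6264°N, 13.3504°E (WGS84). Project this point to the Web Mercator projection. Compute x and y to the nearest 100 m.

Web Mercator is spherical with R = a = 6378137 m.
x = R·λ = 6378137 × 0.233008436 = 1486159.730 m.
y = R·ln tan(π/4 + φ/2) = 6378137 × 1.113133200 = 7099716.050 m.

x 1486200 m, y 7099700 m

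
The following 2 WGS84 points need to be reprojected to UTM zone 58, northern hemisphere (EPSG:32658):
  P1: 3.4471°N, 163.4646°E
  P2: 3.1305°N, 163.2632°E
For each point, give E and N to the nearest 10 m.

P1: E 329440 m, N 381150 m; P2: E 306990 m, N 346180 m

UTM zone 58N: λ₀ = 165°, k₀ = 0.9996.
P1 (3.4471°, 163.4646°) → (329435.069, 381150.173) m.
P2 (3.1305°, 163.2632°) → (306994.534, 346177.552) m.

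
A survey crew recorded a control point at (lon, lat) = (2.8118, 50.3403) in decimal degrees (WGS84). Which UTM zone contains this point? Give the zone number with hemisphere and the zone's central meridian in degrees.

UTM zone = ⌊(λ + 180)/6⌋ + 1; 2.8118° ∈ [0°, 6°) → zone 31.
Hemisphere: N (φ ≥ 0).
Central meridian λ₀ = 6×31 − 183 = 3°.

Zone 31N, central meridian 3°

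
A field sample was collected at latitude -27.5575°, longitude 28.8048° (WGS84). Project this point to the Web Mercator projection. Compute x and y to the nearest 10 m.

x 3206540 m, y -3193300 m

Web Mercator is spherical with R = a = 6378137 m.
x = R·λ = 6378137 × 0.502738600 = 3206535.668 m.
y = R·ln tan(π/4 + φ/2) = 6378137 × -0.500663179 = -3193298.346 m.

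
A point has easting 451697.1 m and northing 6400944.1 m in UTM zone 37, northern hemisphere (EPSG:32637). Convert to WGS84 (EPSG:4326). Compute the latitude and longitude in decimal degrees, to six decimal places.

lat 57.748000°, lon 38.188501°

Zone 37N: λ₀ = 39°, k₀ = 0.9996, false easting 500000 m.
Meridian distance M = (N − FN)/k₀ = 6403505.5 m.
Inverse transverse Mercator on WGS84 gives φ = 57.74800024°, λ = 38.18850072°.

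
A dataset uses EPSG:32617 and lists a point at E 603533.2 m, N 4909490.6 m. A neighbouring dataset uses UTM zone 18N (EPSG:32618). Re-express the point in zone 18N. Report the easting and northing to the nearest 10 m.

UTM 17N → geographic: φ = 44.33129963°, λ = -79.70140043°.
UTM 18N (λ₀ = -75°) forward: E = 125163.013 m, N = 4919429.588 m.

E 125160 m, N 4919430 m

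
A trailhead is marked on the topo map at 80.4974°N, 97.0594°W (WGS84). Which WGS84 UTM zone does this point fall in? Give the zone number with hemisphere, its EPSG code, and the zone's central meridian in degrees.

UTM zone = ⌊(λ + 180)/6⌋ + 1; -97.0594° ∈ [-102°, -96°) → zone 14.
Hemisphere: N (φ ≥ 0).
Central meridian λ₀ = 6×14 − 183 = -99°.
EPSG code: 32614.

Zone 14N (EPSG:32614), central meridian -99°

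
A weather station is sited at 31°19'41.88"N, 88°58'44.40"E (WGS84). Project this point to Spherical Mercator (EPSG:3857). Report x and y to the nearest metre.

x 9905097 m, y 3675459 m

Web Mercator is spherical with R = a = 6378137 m.
x = R·λ = 6378137 × 1.552976515 = 9905096.971 m.
y = R·ln tan(π/4 + φ/2) = 6378137 × 0.576259015 = 3675458.946 m.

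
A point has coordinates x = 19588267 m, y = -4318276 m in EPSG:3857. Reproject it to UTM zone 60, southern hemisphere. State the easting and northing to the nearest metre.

Web Mercator inverse (R = 6378137 m) → φ = -36.12820099°, λ = 175.96439636°.
UTM 60S forward: E = 406813.246 m, N = 6001335.466 m.

E 406813 m, N 6001335 m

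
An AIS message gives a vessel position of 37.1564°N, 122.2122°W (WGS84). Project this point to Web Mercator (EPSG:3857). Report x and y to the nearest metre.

Web Mercator is spherical with R = a = 6378137 m.
x = R·λ = 6378137 × -2.133005276 = -13604599.873 m.
y = R·ln tan(π/4 + φ/2) = 6378137 × 0.699409469 = 4460929.409 m.

x -13604600 m, y 4460929 m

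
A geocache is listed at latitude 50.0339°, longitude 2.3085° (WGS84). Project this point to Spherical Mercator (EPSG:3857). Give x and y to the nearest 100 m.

Web Mercator is spherical with R = a = 6378137 m.
x = R·λ = 6378137 × 0.040290926 = 256981.044 m.
y = R·ln tan(π/4 + φ/2) = 6378137 × 1.011603983 = 6452148.795 m.

x 257000 m, y 6452100 m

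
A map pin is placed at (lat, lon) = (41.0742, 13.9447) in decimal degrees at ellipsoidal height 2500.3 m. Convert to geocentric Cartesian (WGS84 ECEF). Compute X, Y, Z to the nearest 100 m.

WGS84: a = 6378137 m, e² = 0.006694380; N(φ) = a/√(1−e²sin²φ) = 6387373.234 m.
X = (N+h)·cosφ·cosλ = 4675100.916 m; Y = (N+h)·cosφ·sinλ = 1160841.971 m; Z = (N(1−e²)+h)·sinφ = 4170281.483 m.

X 4675100 m, Y 1160800 m, Z 4170300 m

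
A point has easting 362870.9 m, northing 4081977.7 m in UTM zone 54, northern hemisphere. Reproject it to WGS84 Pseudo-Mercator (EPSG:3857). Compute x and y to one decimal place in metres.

Unproject from UTM 54N (λ₀ = 141°) → φ = 36.87379982°, λ = 139.46140056°.
Web Mercator (R = 6378137 m): x = 15524772.096 m, y = 4421530.677 m.

x 15524772.1 m, y 4421530.7 m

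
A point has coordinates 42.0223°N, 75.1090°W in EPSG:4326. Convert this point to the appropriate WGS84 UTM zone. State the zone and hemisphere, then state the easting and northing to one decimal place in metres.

Longitude -75.1090° lies in the 6° band [-78°, -72°), giving zone 18; latitude is north of the equator, so 18N.
Zone 18 central meridian λ₀ = 6×18 − 183 = -75°; Δλ = -0.1090°.
Transverse Mercator on WGS84 with k₀ = 0.9996 gives E = 490976.031 m, N = 4652257.919 m.

Zone 18N: E 490976.0 m, N 4652257.9 m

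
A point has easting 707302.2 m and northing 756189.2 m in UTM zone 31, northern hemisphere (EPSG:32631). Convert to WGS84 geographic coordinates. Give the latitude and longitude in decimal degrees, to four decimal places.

Zone 31N: λ₀ = 3°, k₀ = 0.9996, false easting 500000 m.
Meridian distance M = (N − FN)/k₀ = 756491.8 m.
Inverse transverse Mercator on WGS84 gives φ = 6.83749958°, λ = 4.87590033°.

lat 6.8375°, lon 4.8759°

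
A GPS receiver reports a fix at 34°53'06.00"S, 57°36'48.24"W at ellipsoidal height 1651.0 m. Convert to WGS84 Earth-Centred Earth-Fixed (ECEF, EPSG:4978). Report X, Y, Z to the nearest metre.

X 2806209 m, Y -4424165 m, Z -3628353 m

WGS84: a = 6378137 m, e² = 0.006694380; N(φ) = a/√(1−e²sin²φ) = 6385131.806 m.
X = (N+h)·cosφ·cosλ = 2806209.314 m; Y = (N+h)·cosφ·sinλ = -4424165.044 m; Z = (N(1−e²)+h)·sinφ = -3628353.052 m.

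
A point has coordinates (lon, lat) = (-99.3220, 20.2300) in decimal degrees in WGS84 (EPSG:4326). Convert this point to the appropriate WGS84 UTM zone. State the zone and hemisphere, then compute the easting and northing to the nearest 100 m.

Zone 14N: E 466400 m, N 2237000 m

Longitude -99.3220° lies in the 6° band [-102°, -96°), giving zone 14; latitude is north of the equator, so 14N.
Zone 14 central meridian λ₀ = 6×14 − 183 = -99°; Δλ = -0.3220°.
Transverse Mercator on WGS84 with k₀ = 0.9996 gives E = 466366.173 m, N = 2236966.121 m.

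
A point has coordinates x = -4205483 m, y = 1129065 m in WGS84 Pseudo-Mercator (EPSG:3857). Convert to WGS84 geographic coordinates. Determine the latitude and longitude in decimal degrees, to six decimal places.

R = 6378137 m. λ = x/R = -37.77849656°.
φ = 2·arctan(exp(y/R)) − 90° = 2·arctan(1.19366) − 90° = 10.09000267°.

lat 10.090003°, lon -37.778497°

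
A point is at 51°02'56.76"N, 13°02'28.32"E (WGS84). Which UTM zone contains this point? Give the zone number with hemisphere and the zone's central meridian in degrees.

UTM zone = ⌊(λ + 180)/6⌋ + 1; 13.0412° ∈ [12°, 18°) → zone 33.
Hemisphere: N (φ ≥ 0).
Central meridian λ₀ = 6×33 − 183 = 15°.

Zone 33N, central meridian 15°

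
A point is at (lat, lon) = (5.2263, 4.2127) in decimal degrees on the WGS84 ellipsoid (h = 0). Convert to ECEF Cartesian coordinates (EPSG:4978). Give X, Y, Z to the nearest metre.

WGS84: a = 6378137 m, e² = 0.006694380; N(φ) = a/√(1−e²sin²φ) = 6378314.146 m.
X = (N+h)·cosφ·cosλ = 6334636.359 m; Y = (N+h)·cosφ·sinλ = 466598.326 m; Z = (N(1−e²)+h)·sinφ = 577109.315 m.

X 6334636 m, Y 466598 m, Z 577109 m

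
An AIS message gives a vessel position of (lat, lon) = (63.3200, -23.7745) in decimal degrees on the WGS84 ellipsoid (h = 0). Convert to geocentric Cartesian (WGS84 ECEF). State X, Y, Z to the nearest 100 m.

WGS84: a = 6378137 m, e² = 0.006694380; N(φ) = a/√(1−e²sin²φ) = 6395250.384 m.
X = (N+h)·cosφ·cosλ = 2627834.042 m; Y = (N+h)·cosφ·sinλ = -1157616.136 m; Z = (N(1−e²)+h)·sinφ = 5676082.470 m.

X 2627800 m, Y -1157600 m, Z 5676100 m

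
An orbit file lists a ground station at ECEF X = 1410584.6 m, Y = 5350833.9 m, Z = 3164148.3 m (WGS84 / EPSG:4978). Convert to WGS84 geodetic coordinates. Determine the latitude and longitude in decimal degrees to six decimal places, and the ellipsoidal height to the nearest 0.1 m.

λ = atan2(Y, X) = 75.23170046°; p = √(X²+Y²) = 5533640.1 m.
Bowring's method on WGS84 (a = 6378137 m, b = 6356752.314 m) gives φ = 29.92709980°, h = 1554.606 m.

lat 29.927100°, lon 75.231700°, h 1554.6 m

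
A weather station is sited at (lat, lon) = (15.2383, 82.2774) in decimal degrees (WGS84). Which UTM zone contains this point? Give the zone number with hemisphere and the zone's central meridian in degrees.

Zone 44N, central meridian 81°

UTM zone = ⌊(λ + 180)/6⌋ + 1; 82.2774° ∈ [78°, 84°) → zone 44.
Hemisphere: N (φ ≥ 0).
Central meridian λ₀ = 6×44 − 183 = 81°.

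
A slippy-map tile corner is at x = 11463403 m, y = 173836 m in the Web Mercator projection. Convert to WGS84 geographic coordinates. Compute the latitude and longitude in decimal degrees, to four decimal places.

lat 1.5614°, lon 102.9775°

R = 6378137 m. λ = x/R = 102.97750123°.
φ = 2·arctan(exp(y/R)) − 90° = 2·arctan(1.02763) − 90° = 1.56140206°.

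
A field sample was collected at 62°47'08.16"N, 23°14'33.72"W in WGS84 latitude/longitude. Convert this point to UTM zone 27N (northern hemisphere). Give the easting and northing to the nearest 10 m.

E 385590 m, N 6963690 m

Zone 27 central meridian λ₀ = 6×27 − 183 = -21°; Δλ = -2.2427°.
Transverse Mercator on WGS84 with k₀ = 0.9996 gives E = 385586.201 m, N = 6963693.464 m.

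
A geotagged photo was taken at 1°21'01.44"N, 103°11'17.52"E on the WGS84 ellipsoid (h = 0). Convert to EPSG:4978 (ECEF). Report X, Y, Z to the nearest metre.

WGS84: a = 6378137 m, e² = 0.006694380; N(φ) = a/√(1−e²sin²φ) = 6378148.857 m.
X = (N+h)·cosφ·cosλ = -1454772.791 m; Y = (N+h)·cosφ·sinλ = 6208206.280 m; Z = (N(1−e²)+h)·sinφ = 149305.956 m.

X -1454773 m, Y 6208206 m, Z 149306 m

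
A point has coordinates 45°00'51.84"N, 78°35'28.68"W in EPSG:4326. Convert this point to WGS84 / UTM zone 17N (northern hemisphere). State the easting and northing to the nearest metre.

Zone 17 central meridian λ₀ = 6×17 − 183 = -81°; Δλ = +2.4087°.
Transverse Mercator on WGS84 with k₀ = 0.9996 gives E = 689794.897 m, N = 4987372.582 m.

E 689795 m, N 4987373 m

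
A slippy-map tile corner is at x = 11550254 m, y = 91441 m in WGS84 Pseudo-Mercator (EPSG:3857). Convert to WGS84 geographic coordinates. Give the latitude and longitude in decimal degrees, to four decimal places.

lat 0.8214°, lon 103.7577°

R = 6378137 m. λ = x/R = 103.75769704°.
φ = 2·arctan(exp(y/R)) − 90° = 2·arctan(1.01444) − 90° = 0.82140034°.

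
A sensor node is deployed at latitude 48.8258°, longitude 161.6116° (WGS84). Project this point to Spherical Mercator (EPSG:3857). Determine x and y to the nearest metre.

x 17990521 m, y 6245355 m

Web Mercator is spherical with R = a = 6378137 m.
x = R·λ = 6378137 × 2.820654529 = 17990521.018 m.
y = R·ln tan(π/4 + φ/2) = 6378137 × 0.979181668 = 6245354.823 m.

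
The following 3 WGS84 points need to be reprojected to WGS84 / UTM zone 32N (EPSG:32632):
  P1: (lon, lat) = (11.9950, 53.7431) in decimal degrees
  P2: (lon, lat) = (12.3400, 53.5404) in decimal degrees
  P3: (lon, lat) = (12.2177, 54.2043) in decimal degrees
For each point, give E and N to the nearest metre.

P1: E 697501 m, N 5959104 m; P2: E 721303 m, N 5937579 m; P3: E 709850 m, N 6011034 m

UTM zone 32N: λ₀ = 9°, k₀ = 0.9996.
P1 (53.7431°, 11.9950°) → (697500.642, 5959103.525) m.
P2 (53.5404°, 12.3400°) → (721303.132, 5937578.672) m.
P3 (54.2043°, 12.2177°) → (709849.869, 6011034.165) m.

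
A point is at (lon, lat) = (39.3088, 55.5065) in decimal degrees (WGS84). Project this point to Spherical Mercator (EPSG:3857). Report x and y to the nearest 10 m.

x 4375840 m, y 7460790 m

Web Mercator is spherical with R = a = 6378137 m.
x = R·λ = 6378137 × 0.686067985 = 4375835.600 m.
y = R·ln tan(π/4 + φ/2) = 6378137 × 1.169745105 = 7460794.534 m.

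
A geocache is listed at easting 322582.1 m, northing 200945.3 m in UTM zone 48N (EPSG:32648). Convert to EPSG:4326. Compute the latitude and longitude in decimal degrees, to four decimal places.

lat 1.8173°, lon 103.4050°

Zone 48N: λ₀ = 105°, k₀ = 0.9996, false easting 500000 m.
Meridian distance M = (N − FN)/k₀ = 201025.7 m.
Inverse transverse Mercator on WGS84 gives φ = 1.81730038°, λ = 103.40500017°.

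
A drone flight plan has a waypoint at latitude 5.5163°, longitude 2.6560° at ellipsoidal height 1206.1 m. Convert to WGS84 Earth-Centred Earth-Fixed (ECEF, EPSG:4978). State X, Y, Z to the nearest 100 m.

X 6343200 m, Y 294300 m, Z 609200 m

WGS84: a = 6378137 m, e² = 0.006694380; N(φ) = a/√(1−e²sin²φ) = 6378334.289 m.
X = (N+h)·cosφ·cosλ = 6343174.594 m; Y = (N+h)·cosφ·sinλ = 294254.654 m; Z = (N(1−e²)+h)·sinφ = 609153.768 m.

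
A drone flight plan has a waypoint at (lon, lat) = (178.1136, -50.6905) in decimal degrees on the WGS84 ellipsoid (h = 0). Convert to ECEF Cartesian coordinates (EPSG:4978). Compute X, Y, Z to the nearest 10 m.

WGS84: a = 6378137 m, e² = 0.006694380; N(φ) = a/√(1−e²sin²φ) = 6390956.370 m.
X = (N+h)·cosφ·cosλ = -4046535.297 m; Y = (N+h)·cosφ·sinλ = 133275.847 m; Z = (N(1−e²)+h)·sinφ = -4911804.689 m.

X -4046540 m, Y 133280 m, Z -4911800 m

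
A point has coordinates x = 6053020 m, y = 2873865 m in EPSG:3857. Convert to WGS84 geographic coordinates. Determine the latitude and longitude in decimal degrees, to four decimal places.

R = 6378137 m. λ = x/R = 54.37520381°.
φ = 2·arctan(exp(y/R)) − 90° = 2·arctan(1.56922) − 90° = 24.98469608°.

lat 24.9847°, lon 54.3752°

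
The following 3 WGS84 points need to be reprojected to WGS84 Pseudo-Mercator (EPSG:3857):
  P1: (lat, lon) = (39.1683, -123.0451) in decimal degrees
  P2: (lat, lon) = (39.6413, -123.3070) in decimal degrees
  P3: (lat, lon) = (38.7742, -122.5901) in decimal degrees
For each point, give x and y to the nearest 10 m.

Web Mercator: x = R·λ, y = R·ln tan(π/4+φ/2), R = 6378137 m.
P1 (39.1683°, -123.0451°) → (-13697317.877, 4745807.856) m.
P2 (39.6413°, -123.3070°) → (-13726472.451, 4813953.069) m.
P3 (38.7742°, -122.5901°) → (-13646667.508, 4689379.077) m.

P1: x -13697320 m, y 4745810 m; P2: x -13726470 m, y 4813950 m; P3: x -13646670 m, y 4689380 m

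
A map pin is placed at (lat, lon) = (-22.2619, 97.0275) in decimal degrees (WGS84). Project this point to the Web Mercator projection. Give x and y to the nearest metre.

x 10801052 m, y -2542999 m

Web Mercator is spherical with R = a = 6378137 m.
x = R·λ = 6378137 × 1.693449340 = 10801051.893 m.
y = R·ln tan(π/4 + φ/2) = 6378137 × -0.398705553 = -2542998.638 m.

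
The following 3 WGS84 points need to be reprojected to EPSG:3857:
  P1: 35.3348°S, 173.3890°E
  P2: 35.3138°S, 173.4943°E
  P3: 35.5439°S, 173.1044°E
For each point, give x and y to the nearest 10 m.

Web Mercator: x = R·λ, y = R·ln tan(π/4+φ/2), R = 6378137 m.
P1 (-35.3348°, 173.3890°) → (19301575.189, -4209472.721) m.
P2 (-35.3138°, 173.4943°) → (19313297.132, -4206607.503) m.
P3 (-35.5439°, 173.1044°) → (19269893.662, -4238042.846) m.

P1: x 19301580 m, y -4209470 m; P2: x 19313300 m, y -4206610 m; P3: x 19269890 m, y -4238040 m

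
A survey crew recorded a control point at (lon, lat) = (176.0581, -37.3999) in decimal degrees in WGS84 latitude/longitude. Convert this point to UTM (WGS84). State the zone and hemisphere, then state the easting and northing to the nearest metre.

Longitude 176.0581° lies in the 6° band [174°, 180°), giving zone 60; latitude is south of the equator, so 60S.
Zone 60 central meridian λ₀ = 6×60 − 183 = 177°; Δλ = -0.9419°.
Transverse Mercator on WGS84 with k₀ = 0.9996 gives E = 416633.385 m, N = 5860347.702 m.

Zone 60S: E 416633 m, N 5860348 m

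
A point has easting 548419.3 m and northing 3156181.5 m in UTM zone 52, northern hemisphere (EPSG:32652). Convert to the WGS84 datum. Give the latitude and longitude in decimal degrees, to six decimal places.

Zone 52N: λ₀ = 129°, k₀ = 0.9996, false easting 500000 m.
Meridian distance M = (N − FN)/k₀ = 3157444.5 m.
Inverse transverse Mercator on WGS84 gives φ = 28.53149984°, λ = 129.49489995°.

lat 28.531500°, lon 129.494900°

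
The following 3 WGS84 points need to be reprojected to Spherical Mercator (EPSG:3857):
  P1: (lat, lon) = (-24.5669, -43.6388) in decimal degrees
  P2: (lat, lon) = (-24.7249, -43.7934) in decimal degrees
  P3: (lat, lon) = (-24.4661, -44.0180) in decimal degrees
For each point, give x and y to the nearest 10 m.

Web Mercator: x = R·λ, y = R·ln tan(π/4+φ/2), R = 6378137 m.
P1 (-24.5669°, -43.6388°) → (-4857848.995, -2822641.078) m.
P2 (-24.7249°, -43.7934°) → (-4875058.988, -2841992.429) m.
P3 (-24.4661°, -44.0180°) → (-4900061.346, -2810308.158) m.

P1: x -4857850 m, y -2822640 m; P2: x -4875060 m, y -2841990 m; P3: x -4900060 m, y -2810310 m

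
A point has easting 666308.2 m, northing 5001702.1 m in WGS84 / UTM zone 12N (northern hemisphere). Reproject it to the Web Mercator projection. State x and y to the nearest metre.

Unproject from UTM 12N (λ₀ = -111°) → φ = 45.14920011°, λ = -108.88439985°.
Web Mercator (R = 6378137 m): x = -12120955.947 m, y = 5645040.652 m.

x -12120956 m, y 5645041 m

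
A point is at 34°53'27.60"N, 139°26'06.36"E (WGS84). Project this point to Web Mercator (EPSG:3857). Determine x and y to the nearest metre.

x 15521844 m, y 4149078 m

Web Mercator is spherical with R = a = 6378137 m.
x = R·λ = 6378137 × 2.433601588 = 15521844.331 m.
y = R·ln tan(π/4 + φ/2) = 6378137 × 0.650515711 = 4149078.328 m.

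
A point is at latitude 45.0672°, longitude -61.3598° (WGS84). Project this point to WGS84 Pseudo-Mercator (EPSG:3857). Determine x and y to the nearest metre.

Web Mercator is spherical with R = a = 6378137 m.
x = R·λ = 6378137 × -1.070930538 = -6830541.691 m.
y = R·ln tan(π/4 + φ/2) = 6378137 × 0.883033237 = 5632106.962 m.

x -6830542 m, y 5632107 m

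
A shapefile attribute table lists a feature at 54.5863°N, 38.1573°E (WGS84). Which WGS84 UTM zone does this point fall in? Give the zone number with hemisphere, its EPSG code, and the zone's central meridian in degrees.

UTM zone = ⌊(λ + 180)/6⌋ + 1; 38.1573° ∈ [36°, 42°) → zone 37.
Hemisphere: N (φ ≥ 0).
Central meridian λ₀ = 6×37 − 183 = 39°.
EPSG code: 32637.

Zone 37N (EPSG:32637), central meridian 39°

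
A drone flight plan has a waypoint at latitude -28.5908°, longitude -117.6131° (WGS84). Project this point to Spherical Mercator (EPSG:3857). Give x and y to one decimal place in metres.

Web Mercator is spherical with R = a = 6378137 m.
x = R·λ = 6378137 × -2.052735838 = -13092630.403 m.
y = R·ln tan(π/4 + φ/2) = 6378137 × -0.521103015 = -3323666.424 m.

x -13092630.4 m, y -3323666.4 m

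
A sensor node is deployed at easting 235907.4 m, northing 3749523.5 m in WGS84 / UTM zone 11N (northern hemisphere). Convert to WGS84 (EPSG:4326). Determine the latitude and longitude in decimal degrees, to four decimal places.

lat 33.8530°, lon -119.8544°

Zone 11N: λ₀ = -117°, k₀ = 0.9996, false easting 500000 m.
Meridian distance M = (N − FN)/k₀ = 3751023.9 m.
Inverse transverse Mercator on WGS84 gives φ = 33.85300000°, λ = -119.85439986°.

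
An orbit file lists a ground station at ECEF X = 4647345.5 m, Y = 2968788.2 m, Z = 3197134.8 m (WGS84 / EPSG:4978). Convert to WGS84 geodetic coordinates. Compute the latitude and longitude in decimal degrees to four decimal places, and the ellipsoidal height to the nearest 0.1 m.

λ = atan2(Y, X) = 32.57099973°; p = √(X²+Y²) = 5514664.4 m.
Bowring's method on WGS84 (a = 6378137 m, b = 6356752.314 m) gives φ = 30.27030026°, h = 1680.017 m.

lat 30.2703°, lon 32.5710°, h 1680.0 m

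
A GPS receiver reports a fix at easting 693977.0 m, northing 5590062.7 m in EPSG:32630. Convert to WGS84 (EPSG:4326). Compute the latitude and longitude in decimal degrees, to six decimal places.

lat 50.430500°, lon -0.268700°

Zone 30N: λ₀ = -3°, k₀ = 0.9996, false easting 500000 m.
Meridian distance M = (N − FN)/k₀ = 5592299.6 m.
Inverse transverse Mercator on WGS84 gives φ = 50.43050020°, λ = -0.26870037°.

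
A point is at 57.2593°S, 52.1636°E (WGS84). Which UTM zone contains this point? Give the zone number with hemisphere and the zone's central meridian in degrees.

UTM zone = ⌊(λ + 180)/6⌋ + 1; 52.1636° ∈ [48°, 54°) → zone 39.
Hemisphere: S (φ < 0).
Central meridian λ₀ = 6×39 − 183 = 51°.

Zone 39S, central meridian 51°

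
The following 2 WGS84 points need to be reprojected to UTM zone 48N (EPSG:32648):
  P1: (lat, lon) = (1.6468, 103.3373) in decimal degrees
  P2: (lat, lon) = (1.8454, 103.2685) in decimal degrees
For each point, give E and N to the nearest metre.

P1: E 315033 m, N 182099 m; P2: E 307397 m, N 204067 m

UTM zone 48N: λ₀ = 105°, k₀ = 0.9996.
P1 (1.6468°, 103.3373°) → (315032.929, 182098.528) m.
P2 (1.8454°, 103.2685°) → (307397.206, 204066.595) m.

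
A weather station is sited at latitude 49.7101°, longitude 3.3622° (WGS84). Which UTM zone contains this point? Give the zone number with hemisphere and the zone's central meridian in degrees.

Zone 31N, central meridian 3°

UTM zone = ⌊(λ + 180)/6⌋ + 1; 3.3622° ∈ [0°, 6°) → zone 31.
Hemisphere: N (φ ≥ 0).
Central meridian λ₀ = 6×31 − 183 = 3°.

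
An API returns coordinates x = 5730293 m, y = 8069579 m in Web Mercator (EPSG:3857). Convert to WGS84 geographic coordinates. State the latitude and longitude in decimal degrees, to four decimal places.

R = 6378137 m. λ = x/R = 51.47609784°.
φ = 2·arctan(exp(y/R)) − 90° = 2·arctan(3.54378) − 90° = 58.48349964°.

lat 58.4835°, lon 51.4761°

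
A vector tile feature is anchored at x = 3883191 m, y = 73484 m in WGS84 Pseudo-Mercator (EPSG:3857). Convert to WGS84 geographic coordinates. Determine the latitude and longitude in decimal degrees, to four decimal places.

lat 0.6601°, lon 34.8833°

R = 6378137 m. λ = x/R = 34.88329826°.
φ = 2·arctan(exp(y/R)) − 90° = 2·arctan(1.01159) − 90° = 0.66010340°.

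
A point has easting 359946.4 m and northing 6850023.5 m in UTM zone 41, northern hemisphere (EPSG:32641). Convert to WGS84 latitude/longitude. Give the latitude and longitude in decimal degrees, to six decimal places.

Zone 41N: λ₀ = 63°, k₀ = 0.9996, false easting 500000 m.
Meridian distance M = (N − FN)/k₀ = 6852764.6 m.
Inverse transverse Mercator on WGS84 gives φ = 61.75749965°, λ = 60.34660021°.

lat 61.757500°, lon 60.346600°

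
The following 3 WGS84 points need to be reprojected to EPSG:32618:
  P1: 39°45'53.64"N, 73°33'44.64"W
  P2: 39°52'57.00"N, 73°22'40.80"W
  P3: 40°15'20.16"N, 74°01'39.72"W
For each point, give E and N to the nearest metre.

UTM zone 18N: λ₀ = -75°, k₀ = 0.9996.
P1 (39.7649°, -73.5624°) → (623135.286, 4402652.167) m.
P2 (39.8825°, -73.3780°) → (638693.784, 4415974.992) m.
P3 (40.2556°, -74.0277°) → (582685.620, 4456580.331) m.

P1: E 623135 m, N 4402652 m; P2: E 638694 m, N 4415975 m; P3: E 582686 m, N 4456580 m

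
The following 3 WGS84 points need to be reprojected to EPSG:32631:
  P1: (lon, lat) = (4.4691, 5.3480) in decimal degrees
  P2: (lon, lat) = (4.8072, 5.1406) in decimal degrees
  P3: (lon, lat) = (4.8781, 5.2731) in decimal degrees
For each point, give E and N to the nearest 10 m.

UTM zone 31N: λ₀ = 3°, k₀ = 0.9996.
P1 (5.3480°, 4.4691°) → (662784.819, 591326.442) m.
P2 (5.1406°, 4.8072°) → (700325.558, 568489.184) m.
P3 (5.2731°, 4.8781°) → (708143.850, 583166.084) m.

P1: E 662780 m, N 591330 m; P2: E 700330 m, N 568490 m; P3: E 708140 m, N 583170 m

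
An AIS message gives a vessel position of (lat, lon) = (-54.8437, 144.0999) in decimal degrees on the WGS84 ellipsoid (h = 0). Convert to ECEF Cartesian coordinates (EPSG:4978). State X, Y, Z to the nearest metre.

WGS84: a = 6378137 m, e² = 0.006694380; N(φ) = a/√(1−e²sin²φ) = 6392455.577 m.
X = (N+h)·cosφ·cosλ = -2981624.109 m; Y = (N+h)·cosφ·sinλ = 2158343.834 m; Z = (N(1−e²)+h)·sinφ = -5191384.070 m.

X -2981624 m, Y 2158344 m, Z -5191384 m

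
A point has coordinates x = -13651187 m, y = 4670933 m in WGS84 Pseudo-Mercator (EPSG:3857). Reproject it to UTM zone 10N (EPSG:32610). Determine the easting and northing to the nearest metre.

Web Mercator inverse (R = 6378137 m) → φ = 38.64489695°, λ = -122.63069928°.
UTM 10N forward: E = 532137.671 m, N = 4277436.297 m.

E 532138 m, N 4277436 m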